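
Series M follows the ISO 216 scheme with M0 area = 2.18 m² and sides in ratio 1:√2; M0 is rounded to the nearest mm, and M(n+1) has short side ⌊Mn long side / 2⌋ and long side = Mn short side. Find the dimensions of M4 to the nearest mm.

310 × 439 mm

Let M0's short side be w mm. w · w√2 = 2.18 m² = 2,180,000 mm², so w ≈ 1241.6 mm and w√2 ≈ 1755.8 mm → M0 = 1242 × 1756 mm.
M1: ⌊1756/2⌋ × 1242 = 878 × 1242 mm
M2: ⌊1242/2⌋ × 878 = 621 × 878 mm
M3: ⌊878/2⌋ × 621 = 439 × 621 mm
M4: ⌊621/2⌋ × 439 = 310 × 439 mm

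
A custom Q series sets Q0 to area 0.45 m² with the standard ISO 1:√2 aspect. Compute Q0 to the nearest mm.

Let the short side be w mm. Then w · w√2 = 0.45 m² = 450,000 mm².
w² = 450,000/√2, so w ≈ 564.1 mm; long side = w√2 ≈ 797.7 mm.

564 × 798 mm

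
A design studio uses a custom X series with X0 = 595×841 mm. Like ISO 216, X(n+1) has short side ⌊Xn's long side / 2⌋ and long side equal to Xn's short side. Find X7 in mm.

X1 = 420 × 595 mm (from X0 by 1 halving).
X2: ⌊595/2⌋ × 420 = 297 × 420 mm
X3: ⌊420/2⌋ × 297 = 210 × 297 mm
X4: ⌊297/2⌋ × 210 = 148 × 210 mm
X5: ⌊210/2⌋ × 148 = 105 × 148 mm
X6: ⌊148/2⌋ × 105 = 74 × 105 mm
X7: ⌊105/2⌋ × 74 = 52 × 74 mm

52 × 74 mm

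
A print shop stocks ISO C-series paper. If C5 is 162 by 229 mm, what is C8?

C6: ⌊229/2⌋ × 162 = 114 × 162 mm
C7: ⌊162/2⌋ × 114 = 81 × 114 mm
C8: ⌊114/2⌋ × 81 = 57 × 81 mm

57 × 81 mm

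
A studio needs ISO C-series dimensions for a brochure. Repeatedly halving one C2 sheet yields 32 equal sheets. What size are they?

C7

32 = 2^5, so 5 halving steps.
C2 → C3 → … → C7 after 5 steps.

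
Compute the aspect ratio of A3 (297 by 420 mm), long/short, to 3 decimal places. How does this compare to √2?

420 / 297 = 1.414
Matches √2 ≈ 1.414 — the ISO 216 defining ratio.

1.414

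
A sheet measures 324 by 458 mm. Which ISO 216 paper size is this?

Aspect ratio 458/324 ≈ 1.414 — close to the ISO √2 ≈ 1.414.
In the C-series (envelope sizes, between A and B): C3 = 324 × 458 mm.

C3 (324 × 458 mm)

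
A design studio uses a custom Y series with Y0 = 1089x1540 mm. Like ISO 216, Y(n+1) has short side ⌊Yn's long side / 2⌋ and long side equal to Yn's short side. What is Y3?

385 × 544 mm

Y1: ⌊1540/2⌋ × 1089 = 770 × 1089 mm
Y2: ⌊1089/2⌋ × 770 = 544 × 770 mm
Y3: ⌊770/2⌋ × 544 = 385 × 544 mm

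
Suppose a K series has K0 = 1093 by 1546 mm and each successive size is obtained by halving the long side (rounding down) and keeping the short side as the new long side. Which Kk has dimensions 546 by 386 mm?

K3

K0: 1093 × 1546 mm
K1: 773 × 1093 mm
K2: 546 × 773 mm
K3: 386 × 546 mm
K4: 273 × 386 mm
→ matches K3.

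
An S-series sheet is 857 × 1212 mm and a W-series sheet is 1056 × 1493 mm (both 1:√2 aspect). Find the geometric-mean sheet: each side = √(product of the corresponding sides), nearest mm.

951 × 1345 mm

Short side: √(857 · 1056) = √904992 ≈ 951.3 → 951 mm
Long side: √(1212 · 1493) = √1809516 ≈ 1345.2 → 1345 mm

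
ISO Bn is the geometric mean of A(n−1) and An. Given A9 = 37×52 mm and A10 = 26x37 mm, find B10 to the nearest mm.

31 × 44 mm

Short side: √(37 · 26) = √962 ≈ 31.0 → 31 mm
Long side: √(52 · 37) = √1924 ≈ 43.9 → 44 mm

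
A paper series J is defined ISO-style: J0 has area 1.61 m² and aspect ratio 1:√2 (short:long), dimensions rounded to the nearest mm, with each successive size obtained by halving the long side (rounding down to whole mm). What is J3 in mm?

Let J0's short side be w mm. w · w√2 = 1.61 m² = 1,610,000 mm², so w ≈ 1067.0 mm and w√2 ≈ 1508.9 mm → J0 = 1067 × 1509 mm.
J1: ⌊1509/2⌋ × 1067 = 754 × 1067 mm
J2: ⌊1067/2⌋ × 754 = 533 × 754 mm
J3: ⌊754/2⌋ × 533 = 377 × 533 mm

377 × 533 mm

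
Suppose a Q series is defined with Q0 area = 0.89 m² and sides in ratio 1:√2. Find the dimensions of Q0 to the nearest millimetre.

Let the short side be w mm. Then w · w√2 = 0.89 m² = 890,000 mm².
w² = 890,000/√2, so w ≈ 793.3 mm; long side = w√2 ≈ 1121.9 mm.

793 × 1122 mm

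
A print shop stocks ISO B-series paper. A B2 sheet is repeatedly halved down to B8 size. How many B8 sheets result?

64

B2 = 500 × 707 mm; B8 = 62 × 88 mm.
Each halving step doubles the count; 6 steps from B2 to B8.
2^6 = 64.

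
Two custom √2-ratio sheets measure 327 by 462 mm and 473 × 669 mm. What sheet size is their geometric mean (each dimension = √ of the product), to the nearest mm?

393 × 556 mm

Short side: √(327 · 473) = √154671 ≈ 393.3 → 393 mm
Long side: √(462 · 669) = √309078 ≈ 555.9 → 556 mm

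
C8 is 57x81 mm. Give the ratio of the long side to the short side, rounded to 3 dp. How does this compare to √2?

1.421

81 / 57 = 1.421
ISO 216 targets √2 ≈ 1.414; the +0.007 deviation is from mm rounding.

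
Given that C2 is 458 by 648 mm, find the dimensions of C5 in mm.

162 × 229 mm

C3: ⌊648/2⌋ × 458 = 324 × 458 mm
C4: ⌊458/2⌋ × 324 = 229 × 324 mm
C5: ⌊324/2⌋ × 229 = 162 × 229 mm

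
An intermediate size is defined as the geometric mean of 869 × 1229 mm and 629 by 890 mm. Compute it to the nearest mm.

Short side: √(869 · 629) = √546601 ≈ 739.3 → 739 mm
Long side: √(1229 · 890) = √1093810 ≈ 1045.9 → 1046 mm

739 × 1046 mm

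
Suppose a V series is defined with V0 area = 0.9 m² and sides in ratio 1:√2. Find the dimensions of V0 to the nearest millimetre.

798 × 1128 mm

Let the short side be w mm. Then w · w√2 = 0.9 m² = 900,000 mm².
w² = 900,000/√2, so w ≈ 797.7 mm; long side = w√2 ≈ 1128.2 mm.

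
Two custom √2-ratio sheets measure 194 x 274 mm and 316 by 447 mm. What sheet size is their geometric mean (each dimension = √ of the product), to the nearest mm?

Short side: √(194 · 316) = √61304 ≈ 247.6 → 248 mm
Long side: √(274 · 447) = √122478 ≈ 350.0 → 350 mm

248 × 350 mm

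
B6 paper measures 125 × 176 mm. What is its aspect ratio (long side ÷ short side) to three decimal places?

176 / 125 = 1.408
ISO 216 targets √2 ≈ 1.414; the -0.006 deviation is from mm rounding.

1.408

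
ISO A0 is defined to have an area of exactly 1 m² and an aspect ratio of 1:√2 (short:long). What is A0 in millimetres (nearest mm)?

841 × 1189 mm

Let the short side be w mm. Then the long side is w√2 and w · w√2 = 10⁶ mm².
w² = 10⁶/√2, so w = 1000 / 2^(1/4) ≈ 840.9 mm; long side = 1000 · 2^(1/4) ≈ 1189.2 mm.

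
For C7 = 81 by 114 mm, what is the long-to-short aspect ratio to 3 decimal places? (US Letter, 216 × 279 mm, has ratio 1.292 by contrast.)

114 / 81 = 1.407
ISO 216 targets √2 ≈ 1.414; the -0.007 deviation is from mm rounding.

1.407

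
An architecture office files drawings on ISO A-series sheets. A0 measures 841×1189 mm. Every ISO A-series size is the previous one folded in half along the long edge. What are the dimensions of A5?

A1: ⌊1189/2⌋ × 841 = 594 × 841 mm
A2: ⌊841/2⌋ × 594 = 420 × 594 mm
A3: ⌊594/2⌋ × 420 = 297 × 420 mm
A4: ⌊420/2⌋ × 297 = 210 × 297 mm
A5: ⌊297/2⌋ × 210 = 148 × 210 mm

148 × 210 mm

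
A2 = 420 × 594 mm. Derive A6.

105 × 148 mm

A3: ⌊594/2⌋ × 420 = 297 × 420 mm
A4: ⌊420/2⌋ × 297 = 210 × 297 mm
A5: ⌊297/2⌋ × 210 = 148 × 210 mm
A6: ⌊210/2⌋ × 148 = 105 × 148 mm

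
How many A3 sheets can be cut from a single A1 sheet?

4

Each ISO step halves the sheet: 1 × A1 → 2 × A2 → 4 × A3
From A1 to A3 is 2 halving steps: 2^2 = 4.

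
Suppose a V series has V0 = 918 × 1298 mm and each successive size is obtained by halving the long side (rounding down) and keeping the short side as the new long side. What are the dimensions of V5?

162 × 229 mm

V1: ⌊1298/2⌋ × 918 = 649 × 918 mm
V2: ⌊918/2⌋ × 649 = 459 × 649 mm
V3: ⌊649/2⌋ × 459 = 324 × 459 mm
V4: ⌊459/2⌋ × 324 = 229 × 324 mm
V5: ⌊324/2⌋ × 229 = 162 × 229 mm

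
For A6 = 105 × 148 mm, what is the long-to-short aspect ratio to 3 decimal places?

148 / 105 = 1.410
ISO 216 targets √2 ≈ 1.414; the -0.005 deviation is from mm rounding.

1.410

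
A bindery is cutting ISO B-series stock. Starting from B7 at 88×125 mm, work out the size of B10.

31 × 44 mm

B8: ⌊125/2⌋ × 88 = 62 × 88 mm
B9: ⌊88/2⌋ × 62 = 44 × 62 mm
B10: ⌊62/2⌋ × 44 = 31 × 44 mm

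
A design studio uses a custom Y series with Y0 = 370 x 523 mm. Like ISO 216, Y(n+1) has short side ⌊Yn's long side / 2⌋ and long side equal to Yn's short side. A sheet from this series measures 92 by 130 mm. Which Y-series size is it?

Y4

Y0: 370 × 523 mm
Y1: 261 × 370 mm
Y2: 185 × 261 mm
Y3: 130 × 185 mm
Y4: 92 × 130 mm
Y5: 65 × 92 mm
→ matches Y4.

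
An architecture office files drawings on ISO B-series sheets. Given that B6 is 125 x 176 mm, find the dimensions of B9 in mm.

44 × 62 mm

B7: ⌊176/2⌋ × 125 = 88 × 125 mm
B8: ⌊125/2⌋ × 88 = 62 × 88 mm
B9: ⌊88/2⌋ × 62 = 44 × 62 mm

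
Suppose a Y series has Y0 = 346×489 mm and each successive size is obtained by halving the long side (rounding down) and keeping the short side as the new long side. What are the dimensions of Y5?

Y1 = 244 × 346 mm (from Y0 by 1 halving).
Y2: ⌊346/2⌋ × 244 = 173 × 244 mm
Y3: ⌊244/2⌋ × 173 = 122 × 173 mm
Y4: ⌊173/2⌋ × 122 = 86 × 122 mm
Y5: ⌊122/2⌋ × 86 = 61 × 86 mm

61 × 86 mm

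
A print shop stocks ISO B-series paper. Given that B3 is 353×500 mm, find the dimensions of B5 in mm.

176 × 250 mm

B4: ⌊500/2⌋ × 353 = 250 × 353 mm
B5: ⌊353/2⌋ × 250 = 176 × 250 mm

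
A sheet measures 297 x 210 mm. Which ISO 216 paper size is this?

A4 (210 × 297 mm)

Aspect ratio 297/210 ≈ 1.414 — close to the ISO √2 ≈ 1.414.
In the A-series (A0 area = 1 m²): A4 = 210 × 297 mm.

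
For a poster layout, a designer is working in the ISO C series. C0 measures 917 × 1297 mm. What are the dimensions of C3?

324 × 458 mm

C1: ⌊1297/2⌋ × 917 = 648 × 917 mm
C2: ⌊917/2⌋ × 648 = 458 × 648 mm
C3: ⌊648/2⌋ × 458 = 324 × 458 mm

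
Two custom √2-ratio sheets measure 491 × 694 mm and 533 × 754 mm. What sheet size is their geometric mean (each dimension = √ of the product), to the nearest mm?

512 × 723 mm

Short side: √(491 · 533) = √261703 ≈ 511.6 → 512 mm
Long side: √(694 · 754) = √523276 ≈ 723.4 → 723 mm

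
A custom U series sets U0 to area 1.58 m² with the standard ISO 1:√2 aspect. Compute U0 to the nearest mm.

Let the short side be w mm. Then w · w√2 = 1.58 m² = 1,580,000 mm².
w² = 1,580,000/√2, so w ≈ 1057.0 mm; long side = w√2 ≈ 1494.8 mm.

1057 × 1495 mm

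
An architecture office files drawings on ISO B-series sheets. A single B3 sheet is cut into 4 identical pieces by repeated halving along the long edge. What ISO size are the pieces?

4 = 2^2, so 2 halving steps.
B3 → B4 → … → B5 after 2 steps.

B5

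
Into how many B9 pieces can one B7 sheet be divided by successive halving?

B7 = 88 × 125 mm; B9 = 44 × 62 mm.
Each halving step doubles the count; 2 steps from B7 to B9.
2^2 = 4.

4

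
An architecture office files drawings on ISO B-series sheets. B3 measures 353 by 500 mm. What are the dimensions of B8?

B4: ⌊500/2⌋ × 353 = 250 × 353 mm
B5: ⌊353/2⌋ × 250 = 176 × 250 mm
B6: ⌊250/2⌋ × 176 = 125 × 176 mm
B7: ⌊176/2⌋ × 125 = 88 × 125 mm
B8: ⌊125/2⌋ × 88 = 62 × 88 mm

62 × 88 mm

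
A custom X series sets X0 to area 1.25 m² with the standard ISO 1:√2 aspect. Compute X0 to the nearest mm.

940 × 1330 mm

Let the short side be w mm. Then w · w√2 = 1.25 m² = 1,250,000 mm².
w² = 1,250,000/√2, so w ≈ 940.2 mm; long side = w√2 ≈ 1329.6 mm.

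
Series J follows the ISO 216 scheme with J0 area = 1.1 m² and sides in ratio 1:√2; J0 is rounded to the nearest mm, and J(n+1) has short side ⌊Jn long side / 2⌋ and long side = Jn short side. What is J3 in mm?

311 × 441 mm

Let J0's short side be w mm. w · w√2 = 1.1 m² = 1,100,000 mm², so w ≈ 881.9 mm and w√2 ≈ 1247.3 mm → J0 = 882 × 1247 mm.
J1: ⌊1247/2⌋ × 882 = 623 × 882 mm
J2: ⌊882/2⌋ × 623 = 441 × 623 mm
J3: ⌊623/2⌋ × 441 = 311 × 441 mm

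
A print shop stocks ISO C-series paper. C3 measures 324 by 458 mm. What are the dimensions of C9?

C4: ⌊458/2⌋ × 324 = 229 × 324 mm
C5: ⌊324/2⌋ × 229 = 162 × 229 mm
C6: ⌊229/2⌋ × 162 = 114 × 162 mm
C7: ⌊162/2⌋ × 114 = 81 × 114 mm
C8: ⌊114/2⌋ × 81 = 57 × 81 mm
C9: ⌊81/2⌋ × 57 = 40 × 57 mm

40 × 57 mm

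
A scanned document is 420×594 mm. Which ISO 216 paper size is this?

A2 (420 × 594 mm)

Aspect ratio 594/420 ≈ 1.414 — close to the ISO √2 ≈ 1.414.
In the A-series (A0 area = 1 m²): A2 = 420 × 594 mm.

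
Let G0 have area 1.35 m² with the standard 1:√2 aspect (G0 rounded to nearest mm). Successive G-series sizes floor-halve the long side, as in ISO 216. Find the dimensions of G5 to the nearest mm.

172 × 244 mm

Let G0's short side be w mm. w · w√2 = 1.35 m² = 1,350,000 mm², so w ≈ 977.0 mm and w√2 ≈ 1381.7 mm → G0 = 977 × 1382 mm.
G1: ⌊1382/2⌋ × 977 = 691 × 977 mm
G2: ⌊977/2⌋ × 691 = 488 × 691 mm
G3: ⌊691/2⌋ × 488 = 345 × 488 mm
G4: ⌊488/2⌋ × 345 = 244 × 345 mm
G5: ⌊345/2⌋ × 244 = 172 × 244 mm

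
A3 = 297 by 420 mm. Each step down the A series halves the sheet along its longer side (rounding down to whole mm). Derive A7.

74 × 105 mm

A4: ⌊420/2⌋ × 297 = 210 × 297 mm
A5: ⌊297/2⌋ × 210 = 148 × 210 mm
A6: ⌊210/2⌋ × 148 = 105 × 148 mm
A7: ⌊148/2⌋ × 105 = 74 × 105 mm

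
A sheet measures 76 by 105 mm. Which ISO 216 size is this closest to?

Aspect ratio 105/76 ≈ 1.382 (ISO target is √2 ≈ 1.414).
In the A-series (A0 area = 1 m²): A7 = 74 × 105 mm.
Off by 2 mm total — nearest standard size.

A7 (74 × 105 mm)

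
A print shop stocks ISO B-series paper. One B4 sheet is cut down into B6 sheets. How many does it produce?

Each ISO step halves the sheet: 1 × B4 → 2 × B5 → 4 × B6
From B4 to B6 is 2 halving steps: 2^2 = 4.

4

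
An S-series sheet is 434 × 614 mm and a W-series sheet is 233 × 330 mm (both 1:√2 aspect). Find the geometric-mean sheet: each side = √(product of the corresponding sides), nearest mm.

Short side: √(434 · 233) = √101122 ≈ 318.0 → 318 mm
Long side: √(614 · 330) = √202620 ≈ 450.1 → 450 mm

318 × 450 mm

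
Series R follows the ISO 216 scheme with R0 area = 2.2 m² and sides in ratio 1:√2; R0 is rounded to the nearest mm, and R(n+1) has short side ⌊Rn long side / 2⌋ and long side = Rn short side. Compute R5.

220 × 311 mm

Let R0's short side be w mm. w · w√2 = 2.2 m² = 2,200,000 mm², so w ≈ 1247.3 mm and w√2 ≈ 1763.9 mm → R0 = 1247 × 1764 mm.
R1: ⌊1764/2⌋ × 1247 = 882 × 1247 mm
R2: ⌊1247/2⌋ × 882 = 623 × 882 mm
R3: ⌊882/2⌋ × 623 = 441 × 623 mm
R4: ⌊623/2⌋ × 441 = 311 × 441 mm
R5: ⌊441/2⌋ × 311 = 220 × 311 mm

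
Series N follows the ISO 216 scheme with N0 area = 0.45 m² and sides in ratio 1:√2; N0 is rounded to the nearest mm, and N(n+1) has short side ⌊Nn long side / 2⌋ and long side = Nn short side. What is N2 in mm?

282 × 399 mm

Let N0's short side be w mm. w · w√2 = 0.45 m² = 450,000 mm², so w ≈ 564.1 mm and w√2 ≈ 797.7 mm → N0 = 564 × 798 mm.
N1: ⌊798/2⌋ × 564 = 399 × 564 mm
N2: ⌊564/2⌋ × 399 = 282 × 399 mm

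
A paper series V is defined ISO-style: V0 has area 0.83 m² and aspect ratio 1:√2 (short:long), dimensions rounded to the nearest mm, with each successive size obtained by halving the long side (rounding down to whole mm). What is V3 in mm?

Let V0's short side be w mm. w · w√2 = 0.83 m² = 830,000 mm², so w ≈ 766.1 mm and w√2 ≈ 1083.4 mm → V0 = 766 × 1083 mm.
V1: ⌊1083/2⌋ × 766 = 541 × 766 mm
V2: ⌊766/2⌋ × 541 = 383 × 541 mm
V3: ⌊541/2⌋ × 383 = 270 × 383 mm

270 × 383 mm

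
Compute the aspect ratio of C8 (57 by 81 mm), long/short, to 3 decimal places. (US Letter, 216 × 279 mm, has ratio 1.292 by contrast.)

1.421

81 / 57 = 1.421
ISO 216 targets √2 ≈ 1.414; the +0.007 deviation is from mm rounding.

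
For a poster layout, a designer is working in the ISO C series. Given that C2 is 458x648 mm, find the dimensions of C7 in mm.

C3: ⌊648/2⌋ × 458 = 324 × 458 mm
C4: ⌊458/2⌋ × 324 = 229 × 324 mm
C5: ⌊324/2⌋ × 229 = 162 × 229 mm
C6: ⌊229/2⌋ × 162 = 114 × 162 mm
C7: ⌊162/2⌋ × 114 = 81 × 114 mm

81 × 114 mm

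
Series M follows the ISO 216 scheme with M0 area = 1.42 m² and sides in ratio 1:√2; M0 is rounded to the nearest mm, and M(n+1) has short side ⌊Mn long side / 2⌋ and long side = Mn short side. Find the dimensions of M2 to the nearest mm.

Let M0's short side be w mm. w · w√2 = 1.42 m² = 1,420,000 mm², so w ≈ 1002.0 mm and w√2 ≈ 1417.1 mm → M0 = 1002 × 1417 mm.
M1: ⌊1417/2⌋ × 1002 = 708 × 1002 mm
M2: ⌊1002/2⌋ × 708 = 501 × 708 mm

501 × 708 mm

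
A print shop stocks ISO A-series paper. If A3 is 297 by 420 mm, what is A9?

37 × 52 mm

A4: ⌊420/2⌋ × 297 = 210 × 297 mm
A5: ⌊297/2⌋ × 210 = 148 × 210 mm
A6: ⌊210/2⌋ × 148 = 105 × 148 mm
A7: ⌊148/2⌋ × 105 = 74 × 105 mm
A8: ⌊105/2⌋ × 74 = 52 × 74 mm
A9: ⌊74/2⌋ × 52 = 37 × 52 mm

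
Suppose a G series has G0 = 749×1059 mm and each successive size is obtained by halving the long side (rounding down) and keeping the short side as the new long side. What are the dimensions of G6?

93 × 132 mm

G1: ⌊1059/2⌋ × 749 = 529 × 749 mm
G2: ⌊749/2⌋ × 529 = 374 × 529 mm
G3: ⌊529/2⌋ × 374 = 264 × 374 mm
G4: ⌊374/2⌋ × 264 = 187 × 264 mm
G5: ⌊264/2⌋ × 187 = 132 × 187 mm
G6: ⌊187/2⌋ × 132 = 93 × 132 mm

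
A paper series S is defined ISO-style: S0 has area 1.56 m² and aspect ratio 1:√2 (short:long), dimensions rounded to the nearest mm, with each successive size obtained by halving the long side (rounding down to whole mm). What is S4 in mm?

Let S0's short side be w mm. w · w√2 = 1.56 m² = 1,560,000 mm², so w ≈ 1050.3 mm and w√2 ≈ 1485.3 mm → S0 = 1050 × 1485 mm.
S1: ⌊1485/2⌋ × 1050 = 742 × 1050 mm
S2: ⌊1050/2⌋ × 742 = 525 × 742 mm
S3: ⌊742/2⌋ × 525 = 371 × 525 mm
S4: ⌊525/2⌋ × 371 = 262 × 371 mm

262 × 371 mm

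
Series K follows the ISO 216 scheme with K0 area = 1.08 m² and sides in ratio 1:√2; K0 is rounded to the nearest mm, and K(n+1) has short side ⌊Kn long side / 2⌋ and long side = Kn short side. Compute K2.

Let K0's short side be w mm. w · w√2 = 1.08 m² = 1,080,000 mm², so w ≈ 873.9 mm and w√2 ≈ 1235.9 mm → K0 = 874 × 1236 mm.
K1: ⌊1236/2⌋ × 874 = 618 × 874 mm
K2: ⌊874/2⌋ × 618 = 437 × 618 mm

437 × 618 mm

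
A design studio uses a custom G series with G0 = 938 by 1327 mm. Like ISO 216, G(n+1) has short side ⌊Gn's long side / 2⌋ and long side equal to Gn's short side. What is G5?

G1 = 663 × 938 mm (from G0 by 1 halving).
G2: ⌊938/2⌋ × 663 = 469 × 663 mm
G3: ⌊663/2⌋ × 469 = 331 × 469 mm
G4: ⌊469/2⌋ × 331 = 234 × 331 mm
G5: ⌊331/2⌋ × 234 = 165 × 234 mm

165 × 234 mm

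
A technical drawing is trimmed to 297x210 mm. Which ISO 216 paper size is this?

Aspect ratio 297/210 ≈ 1.414 — close to the ISO √2 ≈ 1.414.
In the A-series (A0 area = 1 m²): A4 = 210 × 297 mm.

A4 (210 × 297 mm)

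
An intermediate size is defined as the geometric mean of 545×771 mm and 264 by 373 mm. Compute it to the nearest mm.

379 × 536 mm

Short side: √(545 · 264) = √143880 ≈ 379.3 → 379 mm
Long side: √(771 · 373) = √287583 ≈ 536.3 → 536 mm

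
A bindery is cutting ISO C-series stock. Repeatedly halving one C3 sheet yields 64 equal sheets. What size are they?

64 = 2^6, so 6 halving steps.
C3 → C4 → … → C9 after 6 steps.

C9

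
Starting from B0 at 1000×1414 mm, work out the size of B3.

353 × 500 mm

B1: ⌊1414/2⌋ × 1000 = 707 × 1000 mm
B2: ⌊1000/2⌋ × 707 = 500 × 707 mm
B3: ⌊707/2⌋ × 500 = 353 × 500 mm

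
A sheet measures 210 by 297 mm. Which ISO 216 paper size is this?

Aspect ratio 297/210 ≈ 1.414 — close to the ISO √2 ≈ 1.414.
In the A-series (A0 area = 1 m²): A4 = 210 × 297 mm.

A4 (210 × 297 mm)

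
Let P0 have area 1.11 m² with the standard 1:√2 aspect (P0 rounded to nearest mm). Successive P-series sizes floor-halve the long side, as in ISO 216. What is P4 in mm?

Let P0's short side be w mm. w · w√2 = 1.11 m² = 1,110,000 mm², so w ≈ 885.9 mm and w√2 ≈ 1252.9 mm → P0 = 886 × 1253 mm.
P1: ⌊1253/2⌋ × 886 = 626 × 886 mm
P2: ⌊886/2⌋ × 626 = 443 × 626 mm
P3: ⌊626/2⌋ × 443 = 313 × 443 mm
P4: ⌊443/2⌋ × 313 = 221 × 313 mm

221 × 313 mm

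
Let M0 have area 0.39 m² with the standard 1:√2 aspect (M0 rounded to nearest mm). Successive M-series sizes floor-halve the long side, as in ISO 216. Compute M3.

185 × 262 mm

Let M0's short side be w mm. w · w√2 = 0.39 m² = 390,000 mm², so w ≈ 525.1 mm and w√2 ≈ 742.7 mm → M0 = 525 × 743 mm.
M1: ⌊743/2⌋ × 525 = 371 × 525 mm
M2: ⌊525/2⌋ × 371 = 262 × 371 mm
M3: ⌊371/2⌋ × 262 = 185 × 262 mm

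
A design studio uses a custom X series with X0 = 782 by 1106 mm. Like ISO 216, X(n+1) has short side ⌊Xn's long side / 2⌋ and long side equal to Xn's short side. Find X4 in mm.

X1: ⌊1106/2⌋ × 782 = 553 × 782 mm
X2: ⌊782/2⌋ × 553 = 391 × 553 mm
X3: ⌊553/2⌋ × 391 = 276 × 391 mm
X4: ⌊391/2⌋ × 276 = 195 × 276 mm

195 × 276 mm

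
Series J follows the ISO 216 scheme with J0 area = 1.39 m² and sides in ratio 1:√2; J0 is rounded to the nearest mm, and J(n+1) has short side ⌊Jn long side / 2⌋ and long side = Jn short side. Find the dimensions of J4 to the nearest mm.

Let J0's short side be w mm. w · w√2 = 1.39 m² = 1,390,000 mm², so w ≈ 991.4 mm and w√2 ≈ 1402.1 mm → J0 = 991 × 1402 mm.
J1: ⌊1402/2⌋ × 991 = 701 × 991 mm
J2: ⌊991/2⌋ × 701 = 495 × 701 mm
J3: ⌊701/2⌋ × 495 = 350 × 495 mm
J4: ⌊495/2⌋ × 350 = 247 × 350 mm

247 × 350 mm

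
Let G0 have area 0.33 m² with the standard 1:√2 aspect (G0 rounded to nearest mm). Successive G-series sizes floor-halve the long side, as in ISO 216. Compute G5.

Let G0's short side be w mm. w · w√2 = 0.33 m² = 330,000 mm², so w ≈ 483.1 mm and w√2 ≈ 683.1 mm → G0 = 483 × 683 mm.
G1: ⌊683/2⌋ × 483 = 341 × 483 mm
G2: ⌊483/2⌋ × 341 = 241 × 341 mm
G3: ⌊341/2⌋ × 241 = 170 × 241 mm
G4: ⌊241/2⌋ × 170 = 120 × 170 mm
G5: ⌊170/2⌋ × 120 = 85 × 120 mm

85 × 120 mm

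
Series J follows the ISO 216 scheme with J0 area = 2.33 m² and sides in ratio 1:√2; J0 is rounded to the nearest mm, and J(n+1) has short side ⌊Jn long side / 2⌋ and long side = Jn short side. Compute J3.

Let J0's short side be w mm. w · w√2 = 2.33 m² = 2,330,000 mm², so w ≈ 1283.6 mm and w√2 ≈ 1815.2 mm → J0 = 1284 × 1815 mm.
J1: ⌊1815/2⌋ × 1284 = 907 × 1284 mm
J2: ⌊1284/2⌋ × 907 = 642 × 907 mm
J3: ⌊907/2⌋ × 642 = 453 × 642 mm

453 × 642 mm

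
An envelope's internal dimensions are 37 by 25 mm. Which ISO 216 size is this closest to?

A10 (26 × 37 mm)

Aspect ratio 37/25 ≈ 1.480 (ISO target is √2 ≈ 1.414).
In the A-series (A0 area = 1 m²): A10 = 26 × 37 mm.
Off by 1 mm total — nearest standard size.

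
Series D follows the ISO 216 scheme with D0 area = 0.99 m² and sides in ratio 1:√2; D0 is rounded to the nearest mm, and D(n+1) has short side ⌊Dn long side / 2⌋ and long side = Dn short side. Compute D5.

Let D0's short side be w mm. w · w√2 = 0.99 m² = 990,000 mm², so w ≈ 836.7 mm and w√2 ≈ 1183.2 mm → D0 = 837 × 1183 mm.
D1: ⌊1183/2⌋ × 837 = 591 × 837 mm
D2: ⌊837/2⌋ × 591 = 418 × 591 mm
D3: ⌊591/2⌋ × 418 = 295 × 418 mm
D4: ⌊418/2⌋ × 295 = 209 × 295 mm
D5: ⌊295/2⌋ × 209 = 147 × 209 mm

147 × 209 mm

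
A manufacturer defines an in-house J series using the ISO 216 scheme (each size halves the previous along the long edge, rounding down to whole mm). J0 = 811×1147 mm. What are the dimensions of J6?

J1 = 573 × 811 mm (from J0 by 1 halving).
J2: ⌊811/2⌋ × 573 = 405 × 573 mm
J3: ⌊573/2⌋ × 405 = 286 × 405 mm
J4: ⌊405/2⌋ × 286 = 202 × 286 mm
J5: ⌊286/2⌋ × 202 = 143 × 202 mm
J6: ⌊202/2⌋ × 143 = 101 × 143 mm

101 × 143 mm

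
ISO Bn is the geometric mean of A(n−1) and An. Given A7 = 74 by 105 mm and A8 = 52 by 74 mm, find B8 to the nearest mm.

Short side: √(74 · 52) = √3848 ≈ 62.0 → 62 mm
Long side: √(105 · 74) = √7770 ≈ 88.1 → 88 mm

62 × 88 mm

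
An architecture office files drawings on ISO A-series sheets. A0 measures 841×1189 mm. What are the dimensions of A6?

A1: ⌊1189/2⌋ × 841 = 594 × 841 mm
A2: ⌊841/2⌋ × 594 = 420 × 594 mm
A3: ⌊594/2⌋ × 420 = 297 × 420 mm
A4: ⌊420/2⌋ × 297 = 210 × 297 mm
A5: ⌊297/2⌋ × 210 = 148 × 210 mm
A6: ⌊210/2⌋ × 148 = 105 × 148 mm

105 × 148 mm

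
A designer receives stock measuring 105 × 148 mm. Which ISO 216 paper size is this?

A6 (105 × 148 mm)

Aspect ratio 148/105 ≈ 1.410 — close to the ISO √2 ≈ 1.414.
In the A-series (A0 area = 1 m²): A6 = 105 × 148 mm.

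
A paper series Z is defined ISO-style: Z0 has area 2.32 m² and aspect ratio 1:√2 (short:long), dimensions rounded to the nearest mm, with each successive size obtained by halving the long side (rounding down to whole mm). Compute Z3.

Let Z0's short side be w mm. w · w√2 = 2.32 m² = 2,320,000 mm², so w ≈ 1280.8 mm and w√2 ≈ 1811.3 mm → Z0 = 1281 × 1811 mm.
Z1: ⌊1811/2⌋ × 1281 = 905 × 1281 mm
Z2: ⌊1281/2⌋ × 905 = 640 × 905 mm
Z3: ⌊905/2⌋ × 640 = 452 × 640 mm

452 × 640 mm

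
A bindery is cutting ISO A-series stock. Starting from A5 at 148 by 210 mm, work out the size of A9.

37 × 52 mm

A6: ⌊210/2⌋ × 148 = 105 × 148 mm
A7: ⌊148/2⌋ × 105 = 74 × 105 mm
A8: ⌊105/2⌋ × 74 = 52 × 74 mm
A9: ⌊74/2⌋ × 52 = 37 × 52 mm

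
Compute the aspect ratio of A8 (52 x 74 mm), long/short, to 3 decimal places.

74 / 52 = 1.423
ISO 216 targets √2 ≈ 1.414; the +0.009 deviation is from mm rounding.

1.423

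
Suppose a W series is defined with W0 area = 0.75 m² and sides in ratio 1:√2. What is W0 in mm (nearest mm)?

728 × 1030 mm

Let the short side be w mm. Then w · w√2 = 0.75 m² = 750,000 mm².
w² = 750,000/√2, so w ≈ 728.2 mm; long side = w√2 ≈ 1029.9 mm.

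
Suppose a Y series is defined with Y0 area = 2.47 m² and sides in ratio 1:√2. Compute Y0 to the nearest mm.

1322 × 1869 mm

Let the short side be w mm. Then w · w√2 = 2.47 m² = 2,470,000 mm².
w² = 2,470,000/√2, so w ≈ 1321.6 mm; long side = w√2 ≈ 1869.0 mm.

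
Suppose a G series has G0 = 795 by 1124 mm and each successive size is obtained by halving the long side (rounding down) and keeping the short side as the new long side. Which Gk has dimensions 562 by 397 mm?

G2

G0: 795 × 1124 mm
G1: 562 × 795 mm
G2: 397 × 562 mm
G3: 281 × 397 mm
→ matches G2.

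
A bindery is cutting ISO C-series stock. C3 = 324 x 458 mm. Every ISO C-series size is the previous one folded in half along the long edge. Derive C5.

162 × 229 mm

C4: ⌊458/2⌋ × 324 = 229 × 324 mm
C5: ⌊324/2⌋ × 229 = 162 × 229 mm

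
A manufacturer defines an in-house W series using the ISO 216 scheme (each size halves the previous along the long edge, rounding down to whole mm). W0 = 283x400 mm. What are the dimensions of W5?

50 × 70 mm

W1: ⌊400/2⌋ × 283 = 200 × 283 mm
W2: ⌊283/2⌋ × 200 = 141 × 200 mm
W3: ⌊200/2⌋ × 141 = 100 × 141 mm
W4: ⌊141/2⌋ × 100 = 70 × 100 mm
W5: ⌊100/2⌋ × 70 = 50 × 70 mm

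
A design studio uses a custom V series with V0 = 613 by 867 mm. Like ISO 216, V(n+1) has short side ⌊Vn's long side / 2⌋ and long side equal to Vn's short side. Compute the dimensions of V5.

V1: ⌊867/2⌋ × 613 = 433 × 613 mm
V2: ⌊613/2⌋ × 433 = 306 × 433 mm
V3: ⌊433/2⌋ × 306 = 216 × 306 mm
V4: ⌊306/2⌋ × 216 = 153 × 216 mm
V5: ⌊216/2⌋ × 153 = 108 × 153 mm

108 × 153 mm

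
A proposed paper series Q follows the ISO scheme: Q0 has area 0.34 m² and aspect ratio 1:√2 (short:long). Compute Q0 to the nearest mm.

Let the short side be w mm. Then w · w√2 = 0.34 m² = 340,000 mm².
w² = 340,000/√2, so w ≈ 490.3 mm; long side = w√2 ≈ 693.4 mm.

490 × 693 mm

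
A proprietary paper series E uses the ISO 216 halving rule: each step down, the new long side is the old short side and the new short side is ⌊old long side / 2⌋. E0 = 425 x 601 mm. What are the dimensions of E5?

75 × 106 mm

E1 = 300 × 425 mm (from E0 by 1 halving).
E2: ⌊425/2⌋ × 300 = 212 × 300 mm
E3: ⌊300/2⌋ × 212 = 150 × 212 mm
E4: ⌊212/2⌋ × 150 = 106 × 150 mm
E5: ⌊150/2⌋ × 106 = 75 × 106 mm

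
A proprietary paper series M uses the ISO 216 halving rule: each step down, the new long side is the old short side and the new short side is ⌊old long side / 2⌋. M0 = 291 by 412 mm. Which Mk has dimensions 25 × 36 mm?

M7

M0: 291 × 412 mm
M1: 206 × 291 mm
M2: 145 × 206 mm
M3: 103 × 145 mm
M4: 72 × 103 mm
M5: 51 × 72 mm
M6: 36 × 51 mm
M7: 25 × 36 mm
M8: 18 × 25 mm
→ matches M7.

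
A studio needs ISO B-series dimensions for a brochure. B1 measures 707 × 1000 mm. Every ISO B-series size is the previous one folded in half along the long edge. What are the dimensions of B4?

B2: ⌊1000/2⌋ × 707 = 500 × 707 mm
B3: ⌊707/2⌋ × 500 = 353 × 500 mm
B4: ⌊500/2⌋ × 353 = 250 × 353 mm

250 × 353 mm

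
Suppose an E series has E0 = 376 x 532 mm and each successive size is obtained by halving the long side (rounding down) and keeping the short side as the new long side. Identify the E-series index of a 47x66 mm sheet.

E0: 376 × 532 mm
E1: 266 × 376 mm
E2: 188 × 266 mm
E3: 133 × 188 mm
E4: 94 × 133 mm
E5: 66 × 94 mm
E6: 47 × 66 mm
E7: 33 × 47 mm
→ matches E6.

E6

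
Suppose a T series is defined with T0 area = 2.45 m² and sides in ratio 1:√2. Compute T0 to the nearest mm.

1316 × 1861 mm

Let the short side be w mm. Then w · w√2 = 2.45 m² = 2,450,000 mm².
w² = 2,450,000/√2, so w ≈ 1316.2 mm; long side = w√2 ≈ 1861.4 mm.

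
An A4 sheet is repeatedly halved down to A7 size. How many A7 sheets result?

Each ISO step halves the sheet: 1 × A4 → 2 × A5 → 4 × A6 → 8 × A7
From A4 to A7 is 3 halving steps: 2^3 = 8.

8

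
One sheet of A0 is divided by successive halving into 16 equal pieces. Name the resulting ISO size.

16 = 2^4, so 4 halving steps.
A0 → A1 → … → A4 after 4 steps.

A4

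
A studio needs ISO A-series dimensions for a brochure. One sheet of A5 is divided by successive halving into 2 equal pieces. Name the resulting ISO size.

A6

2 = 2^1, so 1 halving step.
A5 → A6 → … → A6 after 1 step.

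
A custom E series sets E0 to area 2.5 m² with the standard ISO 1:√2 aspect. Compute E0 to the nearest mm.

1330 × 1880 mm

Let the short side be w mm. Then w · w√2 = 2.5 m² = 2,500,000 mm².
w² = 2,500,000/√2, so w ≈ 1329.6 mm; long side = w√2 ≈ 1880.3 mm.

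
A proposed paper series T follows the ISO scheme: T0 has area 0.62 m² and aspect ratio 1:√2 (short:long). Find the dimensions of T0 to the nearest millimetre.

662 × 936 mm

Let the short side be w mm. Then w · w√2 = 0.62 m² = 620,000 mm².
w² = 620,000/√2, so w ≈ 662.1 mm; long side = w√2 ≈ 936.4 mm.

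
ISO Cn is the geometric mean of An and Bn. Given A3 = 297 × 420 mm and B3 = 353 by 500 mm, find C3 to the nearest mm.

324 × 458 mm

Short side: √(297 · 353) = √104841 ≈ 323.8 → 324 mm
Long side: √(420 · 500) = √210000 ≈ 458.3 → 458 mm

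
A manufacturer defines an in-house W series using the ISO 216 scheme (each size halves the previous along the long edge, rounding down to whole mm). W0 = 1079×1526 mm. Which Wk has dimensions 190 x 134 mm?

W0: 1079 × 1526 mm
W1: 763 × 1079 mm
W2: 539 × 763 mm
W3: 381 × 539 mm
W4: 269 × 381 mm
W5: 190 × 269 mm
W6: 134 × 190 mm
W7: 95 × 134 mm
→ matches W6.

W6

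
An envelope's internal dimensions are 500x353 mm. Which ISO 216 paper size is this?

B3 (353 × 500 mm)

Aspect ratio 500/353 ≈ 1.416 — close to the ISO √2 ≈ 1.414.
In the B-series (B0 = 1000 × 1414 mm): B3 = 353 × 500 mm.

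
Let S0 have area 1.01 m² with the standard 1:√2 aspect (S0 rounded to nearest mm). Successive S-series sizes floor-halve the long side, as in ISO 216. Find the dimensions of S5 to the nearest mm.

Let S0's short side be w mm. w · w√2 = 1.01 m² = 1,010,000 mm², so w ≈ 845.1 mm and w√2 ≈ 1195.1 mm → S0 = 845 × 1195 mm.
S1: ⌊1195/2⌋ × 845 = 597 × 845 mm
S2: ⌊845/2⌋ × 597 = 422 × 597 mm
S3: ⌊597/2⌋ × 422 = 298 × 422 mm
S4: ⌊422/2⌋ × 298 = 211 × 298 mm
S5: ⌊298/2⌋ × 211 = 149 × 211 mm

149 × 211 mm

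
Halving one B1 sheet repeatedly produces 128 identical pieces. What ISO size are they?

128 = 2^7, so 7 halving steps.
B1 → B2 → … → B8 after 7 steps.

B8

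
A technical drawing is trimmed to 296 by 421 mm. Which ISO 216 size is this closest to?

Aspect ratio 421/296 ≈ 1.422 — close to the ISO √2 ≈ 1.414.
In the A-series (A0 area = 1 m²): A3 = 297 × 420 mm.
Off by 2 mm total — nearest standard size.

A3 (297 × 420 mm)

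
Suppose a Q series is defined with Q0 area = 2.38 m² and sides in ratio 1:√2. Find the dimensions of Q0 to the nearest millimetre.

1297 × 1835 mm

Let the short side be w mm. Then w · w√2 = 2.38 m² = 2,380,000 mm².
w² = 2,380,000/√2, so w ≈ 1297.3 mm; long side = w√2 ≈ 1834.6 mm.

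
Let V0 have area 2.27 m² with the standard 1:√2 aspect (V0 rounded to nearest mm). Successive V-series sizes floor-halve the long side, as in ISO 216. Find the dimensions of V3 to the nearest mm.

448 × 633 mm

Let V0's short side be w mm. w · w√2 = 2.27 m² = 2,270,000 mm², so w ≈ 1266.9 mm and w√2 ≈ 1791.7 mm → V0 = 1267 × 1792 mm.
V1: ⌊1792/2⌋ × 1267 = 896 × 1267 mm
V2: ⌊1267/2⌋ × 896 = 633 × 896 mm
V3: ⌊896/2⌋ × 633 = 448 × 633 mm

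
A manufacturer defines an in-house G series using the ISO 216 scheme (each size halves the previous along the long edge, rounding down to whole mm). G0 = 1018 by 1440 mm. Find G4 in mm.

G1: ⌊1440/2⌋ × 1018 = 720 × 1018 mm
G2: ⌊1018/2⌋ × 720 = 509 × 720 mm
G3: ⌊720/2⌋ × 509 = 360 × 509 mm
G4: ⌊509/2⌋ × 360 = 254 × 360 mm

254 × 360 mm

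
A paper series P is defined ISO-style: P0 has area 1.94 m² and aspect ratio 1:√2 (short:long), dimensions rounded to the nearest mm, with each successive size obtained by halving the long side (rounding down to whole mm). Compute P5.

207 × 292 mm

Let P0's short side be w mm. w · w√2 = 1.94 m² = 1,940,000 mm², so w ≈ 1171.2 mm and w√2 ≈ 1656.4 mm → P0 = 1171 × 1656 mm.
P1: ⌊1656/2⌋ × 1171 = 828 × 1171 mm
P2: ⌊1171/2⌋ × 828 = 585 × 828 mm
P3: ⌊828/2⌋ × 585 = 414 × 585 mm
P4: ⌊585/2⌋ × 414 = 292 × 414 mm
P5: ⌊414/2⌋ × 292 = 207 × 292 mm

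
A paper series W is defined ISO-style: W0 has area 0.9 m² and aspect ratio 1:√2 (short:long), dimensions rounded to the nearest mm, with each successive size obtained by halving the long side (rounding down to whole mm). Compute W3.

282 × 399 mm

Let W0's short side be w mm. w · w√2 = 0.9 m² = 900,000 mm², so w ≈ 797.7 mm and w√2 ≈ 1128.2 mm → W0 = 798 × 1128 mm.
W1: ⌊1128/2⌋ × 798 = 564 × 798 mm
W2: ⌊798/2⌋ × 564 = 399 × 564 mm
W3: ⌊564/2⌋ × 399 = 282 × 399 mm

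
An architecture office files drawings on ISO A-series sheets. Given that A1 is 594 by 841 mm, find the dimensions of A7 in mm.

74 × 105 mm

A2: ⌊841/2⌋ × 594 = 420 × 594 mm
A3: ⌊594/2⌋ × 420 = 297 × 420 mm
A4: ⌊420/2⌋ × 297 = 210 × 297 mm
A5: ⌊297/2⌋ × 210 = 148 × 210 mm
A6: ⌊210/2⌋ × 148 = 105 × 148 mm
A7: ⌊148/2⌋ × 105 = 74 × 105 mm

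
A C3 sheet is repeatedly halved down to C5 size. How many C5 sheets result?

Each ISO step halves the sheet: 1 × C3 → 2 × C4 → 4 × C5
From C3 to C5 is 2 halving steps: 2^2 = 4.

4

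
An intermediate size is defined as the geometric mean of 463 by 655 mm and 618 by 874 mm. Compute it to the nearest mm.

535 × 757 mm

Short side: √(463 · 618) = √286134 ≈ 534.9 → 535 mm
Long side: √(655 · 874) = √572470 ≈ 756.6 → 757 mm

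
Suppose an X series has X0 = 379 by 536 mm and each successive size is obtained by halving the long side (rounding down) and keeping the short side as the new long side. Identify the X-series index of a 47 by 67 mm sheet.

X6

X0: 379 × 536 mm
X1: 268 × 379 mm
X2: 189 × 268 mm
X3: 134 × 189 mm
X4: 94 × 134 mm
X5: 67 × 94 mm
X6: 47 × 67 mm
X7: 33 × 47 mm
→ matches X6.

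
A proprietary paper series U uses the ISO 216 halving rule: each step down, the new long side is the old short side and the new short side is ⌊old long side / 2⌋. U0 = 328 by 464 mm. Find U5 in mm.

58 × 82 mm

U1: ⌊464/2⌋ × 328 = 232 × 328 mm
U2: ⌊328/2⌋ × 232 = 164 × 232 mm
U3: ⌊232/2⌋ × 164 = 116 × 164 mm
U4: ⌊164/2⌋ × 116 = 82 × 116 mm
U5: ⌊116/2⌋ × 82 = 58 × 82 mm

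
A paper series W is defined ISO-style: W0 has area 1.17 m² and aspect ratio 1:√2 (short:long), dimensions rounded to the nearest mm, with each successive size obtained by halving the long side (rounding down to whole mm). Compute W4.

227 × 321 mm

Let W0's short side be w mm. w · w√2 = 1.17 m² = 1,170,000 mm², so w ≈ 909.6 mm and w√2 ≈ 1286.3 mm → W0 = 910 × 1286 mm.
W1: ⌊1286/2⌋ × 910 = 643 × 910 mm
W2: ⌊910/2⌋ × 643 = 455 × 643 mm
W3: ⌊643/2⌋ × 455 = 321 × 455 mm
W4: ⌊455/2⌋ × 321 = 227 × 321 mm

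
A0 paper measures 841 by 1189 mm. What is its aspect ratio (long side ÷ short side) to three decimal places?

1189 / 841 = 1.414
Matches √2 ≈ 1.414 — the ISO 216 defining ratio.

1.414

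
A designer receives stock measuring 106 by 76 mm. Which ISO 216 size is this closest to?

Aspect ratio 106/76 ≈ 1.395 (ISO target is √2 ≈ 1.414).
In the A-series (A0 area = 1 m²): A7 = 74 × 105 mm.
Off by 3 mm total — nearest standard size.

A7 (74 × 105 mm)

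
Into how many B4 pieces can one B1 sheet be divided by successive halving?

8

Each ISO step halves the sheet: 1 × B1 → 2 × B2 → 4 × B3 → 8 × B4
From B1 to B4 is 3 halving steps: 2^3 = 8.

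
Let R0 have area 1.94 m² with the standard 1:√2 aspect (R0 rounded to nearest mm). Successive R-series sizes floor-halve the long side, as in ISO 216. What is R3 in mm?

Let R0's short side be w mm. w · w√2 = 1.94 m² = 1,940,000 mm², so w ≈ 1171.2 mm and w√2 ≈ 1656.4 mm → R0 = 1171 × 1656 mm.
R1: ⌊1656/2⌋ × 1171 = 828 × 1171 mm
R2: ⌊1171/2⌋ × 828 = 585 × 828 mm
R3: ⌊828/2⌋ × 585 = 414 × 585 mm

414 × 585 mm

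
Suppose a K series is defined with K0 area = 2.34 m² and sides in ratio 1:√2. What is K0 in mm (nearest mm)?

Let the short side be w mm. Then w · w√2 = 2.34 m² = 2,340,000 mm².
w² = 2,340,000/√2, so w ≈ 1286.3 mm; long side = w√2 ≈ 1819.1 mm.

1286 × 1819 mm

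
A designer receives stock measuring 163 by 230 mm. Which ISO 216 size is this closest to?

C5 (162 × 229 mm)

Aspect ratio 230/163 ≈ 1.411 — close to the ISO √2 ≈ 1.414.
In the C-series (envelope sizes, between A and B): C5 = 162 × 229 mm.
Off by 2 mm total — nearest standard size.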